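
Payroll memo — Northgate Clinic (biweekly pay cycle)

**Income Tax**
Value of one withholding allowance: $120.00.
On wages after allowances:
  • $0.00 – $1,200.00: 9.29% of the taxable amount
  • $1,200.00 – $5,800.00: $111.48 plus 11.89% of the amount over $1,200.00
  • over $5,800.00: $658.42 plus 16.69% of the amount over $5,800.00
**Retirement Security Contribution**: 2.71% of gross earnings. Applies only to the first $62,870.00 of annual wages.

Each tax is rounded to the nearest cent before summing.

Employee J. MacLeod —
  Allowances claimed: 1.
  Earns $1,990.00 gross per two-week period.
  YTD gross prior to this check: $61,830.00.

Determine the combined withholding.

Income Tax: taxable = $1,990.00 − 1×$120.00 = $1,870.00
  $111.48 + 11.89% × ($1,870.00 − $1,200.00) = $111.48 + 11.89% × $670.00 = $191.14
Retirement Security Contribution: cap $62,870.00 − YTD $61,830.00 = $1,040.00 subject; 2.71% × $1,040.00 = $28.18
Total: $191.14 + $28.18 = $219.32

$219.32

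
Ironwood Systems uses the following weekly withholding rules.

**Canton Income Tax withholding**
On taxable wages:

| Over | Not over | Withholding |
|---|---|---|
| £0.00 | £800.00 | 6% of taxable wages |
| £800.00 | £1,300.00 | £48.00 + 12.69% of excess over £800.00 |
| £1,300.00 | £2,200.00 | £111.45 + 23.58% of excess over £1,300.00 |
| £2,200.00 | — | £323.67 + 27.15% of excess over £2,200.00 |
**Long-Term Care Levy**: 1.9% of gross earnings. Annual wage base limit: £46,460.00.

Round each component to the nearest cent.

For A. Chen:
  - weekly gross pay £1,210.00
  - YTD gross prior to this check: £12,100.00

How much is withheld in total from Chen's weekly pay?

Canton Income Tax: taxable = £1,210.00
  £48.00 + 12.69% × (£1,210.00 − £800.00) = £48.00 + 12.69% × £410.00 = £100.03
Long-Term Care Levy: 1.9% × £1,210.00 = £22.99
Total: £100.03 + £22.99 = £123.02

£123.02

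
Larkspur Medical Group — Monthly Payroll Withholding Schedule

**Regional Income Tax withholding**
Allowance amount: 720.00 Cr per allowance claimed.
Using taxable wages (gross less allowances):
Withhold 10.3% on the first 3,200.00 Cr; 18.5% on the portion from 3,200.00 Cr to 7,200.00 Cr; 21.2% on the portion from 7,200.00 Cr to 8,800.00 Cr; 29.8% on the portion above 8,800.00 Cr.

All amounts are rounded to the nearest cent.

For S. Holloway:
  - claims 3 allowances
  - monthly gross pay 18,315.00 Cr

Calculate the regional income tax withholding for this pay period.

3,600.59 Cr

Regional Income Tax: taxable = 18,315.00 Cr − 3×720.00 Cr = 16,155.00 Cr
  1,408.80 Cr + 29.8% × (16,155.00 Cr − 8,800.00 Cr) = 1,408.80 Cr + 29.8% × 7,355.00 Cr = 3,600.59 Cr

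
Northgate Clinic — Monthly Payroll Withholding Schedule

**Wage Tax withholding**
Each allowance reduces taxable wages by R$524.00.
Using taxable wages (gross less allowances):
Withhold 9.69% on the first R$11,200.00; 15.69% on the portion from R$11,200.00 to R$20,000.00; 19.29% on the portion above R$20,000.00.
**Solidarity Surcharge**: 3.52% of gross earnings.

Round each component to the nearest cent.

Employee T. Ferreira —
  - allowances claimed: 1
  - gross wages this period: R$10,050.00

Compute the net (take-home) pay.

Wage Tax: taxable = R$10,050.00 − 1×R$524.00 = R$9,526.00
  9.69% × R$9,526.00 = R$923.07
Solidarity Surcharge: 3.52% × R$10,050.00 = R$353.76
Total withheld: R$923.07 + R$353.76 = R$1,276.83
Net pay: R$10,050.00 − R$1,276.83 = R$8,773.17

R$8,773.17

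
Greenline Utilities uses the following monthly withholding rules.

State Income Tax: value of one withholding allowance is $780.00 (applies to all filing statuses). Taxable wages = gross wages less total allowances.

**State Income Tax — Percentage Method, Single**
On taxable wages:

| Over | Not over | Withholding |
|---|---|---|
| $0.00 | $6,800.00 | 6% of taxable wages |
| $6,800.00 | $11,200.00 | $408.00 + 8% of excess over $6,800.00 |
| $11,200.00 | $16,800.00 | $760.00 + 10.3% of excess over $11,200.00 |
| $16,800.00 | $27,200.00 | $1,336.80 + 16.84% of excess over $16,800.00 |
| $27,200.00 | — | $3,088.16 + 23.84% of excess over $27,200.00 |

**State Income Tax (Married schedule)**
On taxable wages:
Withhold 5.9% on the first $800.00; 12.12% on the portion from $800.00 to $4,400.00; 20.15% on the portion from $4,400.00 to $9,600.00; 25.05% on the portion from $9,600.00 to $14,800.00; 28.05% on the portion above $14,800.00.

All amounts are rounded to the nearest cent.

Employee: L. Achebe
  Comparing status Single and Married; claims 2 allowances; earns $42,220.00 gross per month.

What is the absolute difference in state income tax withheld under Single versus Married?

$3,790.63

State Income Tax (Single): taxable = $42,220.00 − 2×$780.00 = $40,660.00
  $3,088.16 + 23.84% × ($40,660.00 − $27,200.00) = $3,088.16 + 23.84% × $13,460.00 = $6,297.02
State Income Tax (Married): taxable = $42,220.00 − 2×$780.00 = $40,660.00
  $2,833.92 + 28.05% × ($40,660.00 − $14,800.00) = $2,833.92 + 28.05% × $25,860.00 = $10,087.65
Difference: |$6,297.02 − $10,087.65| = $3,790.63 (higher under Married)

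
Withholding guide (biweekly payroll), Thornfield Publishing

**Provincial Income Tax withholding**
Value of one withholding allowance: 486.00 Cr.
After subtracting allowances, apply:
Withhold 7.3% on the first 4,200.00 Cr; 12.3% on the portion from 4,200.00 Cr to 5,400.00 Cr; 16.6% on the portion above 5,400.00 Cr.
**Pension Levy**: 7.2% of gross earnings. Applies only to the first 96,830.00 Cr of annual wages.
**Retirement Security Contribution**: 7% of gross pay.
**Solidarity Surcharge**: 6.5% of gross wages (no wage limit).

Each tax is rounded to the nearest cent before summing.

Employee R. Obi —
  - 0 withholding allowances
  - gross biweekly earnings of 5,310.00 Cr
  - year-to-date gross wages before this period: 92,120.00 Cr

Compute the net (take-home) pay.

Provincial Income Tax: taxable = 5,310.00 Cr
  306.60 Cr + 12.3% × (5,310.00 Cr − 4,200.00 Cr) = 306.60 Cr + 12.3% × 1,110.00 Cr = 443.13 Cr
Pension Levy: cap 96,830.00 Cr − YTD 92,120.00 Cr = 4,710.00 Cr subject; 7.2% × 4,710.00 Cr = 339.12 Cr
Retirement Security Contribution: 7% × 5,310.00 Cr = 371.70 Cr
Solidarity Surcharge: 6.5% × 5,310.00 Cr = 345.15 Cr
Total withheld: 443.13 Cr + 339.12 Cr + 371.70 Cr + 345.15 Cr = 1,499.10 Cr
Net pay: 5,310.00 Cr − 1,499.10 Cr = 3,810.90 Cr

3,810.90 Cr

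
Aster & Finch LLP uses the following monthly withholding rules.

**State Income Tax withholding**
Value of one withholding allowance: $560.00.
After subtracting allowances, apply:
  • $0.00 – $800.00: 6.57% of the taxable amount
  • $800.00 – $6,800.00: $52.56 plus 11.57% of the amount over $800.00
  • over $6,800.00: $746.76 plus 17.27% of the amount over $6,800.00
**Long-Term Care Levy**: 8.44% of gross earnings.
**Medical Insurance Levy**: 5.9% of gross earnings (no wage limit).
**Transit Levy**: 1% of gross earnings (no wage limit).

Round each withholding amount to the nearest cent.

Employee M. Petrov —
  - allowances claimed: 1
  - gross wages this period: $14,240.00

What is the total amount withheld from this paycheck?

$4,119.36

State Income Tax: taxable = $14,240.00 − 1×$560.00 = $13,680.00
  $746.76 + 17.27% × ($13,680.00 − $6,800.00) = $746.76 + 17.27% × $6,880.00 = $1,934.94
Long-Term Care Levy: 8.44% × $14,240.00 = $1,201.86
Medical Insurance Levy: 5.9% × $14,240.00 = $840.16
Transit Levy: 1% × $14,240.00 = $142.40
Total: $1,934.94 + $1,201.86 + $840.16 + $142.40 = $4,119.36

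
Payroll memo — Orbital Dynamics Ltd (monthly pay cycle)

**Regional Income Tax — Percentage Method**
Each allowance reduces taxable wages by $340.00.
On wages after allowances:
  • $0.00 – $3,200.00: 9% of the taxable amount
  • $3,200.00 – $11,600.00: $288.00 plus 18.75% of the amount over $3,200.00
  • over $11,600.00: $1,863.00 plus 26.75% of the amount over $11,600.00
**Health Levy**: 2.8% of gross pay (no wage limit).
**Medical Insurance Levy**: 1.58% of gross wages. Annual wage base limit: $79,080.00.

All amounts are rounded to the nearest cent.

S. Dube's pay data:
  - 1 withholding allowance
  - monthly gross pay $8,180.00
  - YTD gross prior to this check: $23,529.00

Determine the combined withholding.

$1,516.28

Regional Income Tax: taxable = $8,180.00 − 1×$340.00 = $7,840.00
  $288.00 + 18.75% × ($7,840.00 − $3,200.00) = $288.00 + 18.75% × $4,640.00 = $1,158.00
Health Levy: 2.8% × $8,180.00 = $229.04
Medical Insurance Levy: 1.58% × $8,180.00 = $129.24
Total: $1,158.00 + $229.04 + $129.24 = $1,516.28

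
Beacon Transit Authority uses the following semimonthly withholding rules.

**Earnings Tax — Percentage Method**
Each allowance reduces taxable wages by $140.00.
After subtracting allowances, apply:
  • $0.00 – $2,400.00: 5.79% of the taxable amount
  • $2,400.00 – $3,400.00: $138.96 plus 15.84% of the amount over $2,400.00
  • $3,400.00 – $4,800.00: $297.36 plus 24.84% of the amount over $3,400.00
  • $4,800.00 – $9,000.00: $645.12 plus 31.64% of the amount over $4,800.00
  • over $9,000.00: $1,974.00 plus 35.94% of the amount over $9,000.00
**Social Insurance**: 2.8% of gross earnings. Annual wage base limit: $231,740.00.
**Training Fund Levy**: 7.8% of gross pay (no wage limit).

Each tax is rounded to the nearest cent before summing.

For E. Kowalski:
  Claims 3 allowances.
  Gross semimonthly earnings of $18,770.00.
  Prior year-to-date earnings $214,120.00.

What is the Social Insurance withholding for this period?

$493.36

Social Insurance: cap $231,740.00 − YTD $214,120.00 = $17,620.00 subject; 2.8% × $17,620.00 = $493.36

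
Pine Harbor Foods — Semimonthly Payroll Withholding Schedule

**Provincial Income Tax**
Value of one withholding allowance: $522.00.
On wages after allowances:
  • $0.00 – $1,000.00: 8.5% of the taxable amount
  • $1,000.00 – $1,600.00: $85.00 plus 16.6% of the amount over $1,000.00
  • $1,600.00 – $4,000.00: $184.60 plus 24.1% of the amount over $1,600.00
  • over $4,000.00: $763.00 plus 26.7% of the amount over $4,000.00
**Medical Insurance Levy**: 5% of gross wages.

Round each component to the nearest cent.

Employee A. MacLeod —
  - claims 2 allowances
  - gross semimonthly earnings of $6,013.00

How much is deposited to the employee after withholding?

Provincial Income Tax: taxable = $6,013.00 − 2×$522.00 = $4,969.00
  $763.00 + 26.7% × ($4,969.00 − $4,000.00) = $763.00 + 26.7% × $969.00 = $1,021.72
Medical Insurance Levy: 5% × $6,013.00 = $300.65
Total withheld: $1,021.72 + $300.65 = $1,322.37
Net pay: $6,013.00 − $1,322.37 = $4,690.63

$4,690.63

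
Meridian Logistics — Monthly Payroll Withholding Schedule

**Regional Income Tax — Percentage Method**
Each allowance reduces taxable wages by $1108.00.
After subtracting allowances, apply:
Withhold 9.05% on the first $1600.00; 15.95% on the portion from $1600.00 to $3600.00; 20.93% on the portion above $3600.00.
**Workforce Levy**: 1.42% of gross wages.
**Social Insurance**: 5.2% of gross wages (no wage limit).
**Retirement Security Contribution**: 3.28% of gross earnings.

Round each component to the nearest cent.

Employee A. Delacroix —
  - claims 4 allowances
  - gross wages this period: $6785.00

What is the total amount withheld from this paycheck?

Regional Income Tax: taxable = $6785.00 − 4×$1108.00 = $2353.00
  $144.80 + 15.95% × ($2353.00 − $1600.00) = $144.80 + 15.95% × $753.00 = $264.90
Workforce Levy: 1.42% × $6785.00 = $96.35
Social Insurance: 5.2% × $6785.00 = $352.82
Retirement Security Contribution: 3.28% × $6785.00 = $222.55
Total: $264.90 + $96.35 + $352.82 + $222.55 = $936.62

$936.62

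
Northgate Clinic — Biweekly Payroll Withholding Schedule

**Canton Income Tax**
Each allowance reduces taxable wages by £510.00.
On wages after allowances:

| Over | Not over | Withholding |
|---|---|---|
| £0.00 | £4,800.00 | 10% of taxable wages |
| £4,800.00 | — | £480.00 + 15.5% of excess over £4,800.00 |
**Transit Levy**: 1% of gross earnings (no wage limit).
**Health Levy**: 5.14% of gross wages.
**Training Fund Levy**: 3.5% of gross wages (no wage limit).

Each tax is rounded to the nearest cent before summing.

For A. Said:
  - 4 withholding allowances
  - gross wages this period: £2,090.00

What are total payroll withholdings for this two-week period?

Canton Income Tax: taxable = £2,090.00 − 4×£510.00 = £50.00
  10% × £50.00 = £5.00
Transit Levy: 1% × £2,090.00 = £20.90
Health Levy: 5.14% × £2,090.00 = £107.43
Training Fund Levy: 3.5% × £2,090.00 = £73.15
Total: £5.00 + £20.90 + £107.43 + £73.15 = £206.48

£206.48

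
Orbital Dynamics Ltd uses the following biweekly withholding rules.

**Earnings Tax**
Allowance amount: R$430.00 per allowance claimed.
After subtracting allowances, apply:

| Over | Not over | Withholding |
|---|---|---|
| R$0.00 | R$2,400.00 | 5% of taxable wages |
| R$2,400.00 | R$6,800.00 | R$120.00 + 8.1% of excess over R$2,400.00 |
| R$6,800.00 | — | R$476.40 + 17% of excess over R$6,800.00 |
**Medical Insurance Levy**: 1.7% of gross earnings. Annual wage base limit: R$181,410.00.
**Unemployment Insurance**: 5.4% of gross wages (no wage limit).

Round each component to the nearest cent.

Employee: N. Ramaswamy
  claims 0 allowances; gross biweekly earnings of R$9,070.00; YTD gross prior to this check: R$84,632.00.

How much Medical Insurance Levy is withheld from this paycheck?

R$154.19

Medical Insurance Levy: 1.7% × R$9,070.00 = R$154.19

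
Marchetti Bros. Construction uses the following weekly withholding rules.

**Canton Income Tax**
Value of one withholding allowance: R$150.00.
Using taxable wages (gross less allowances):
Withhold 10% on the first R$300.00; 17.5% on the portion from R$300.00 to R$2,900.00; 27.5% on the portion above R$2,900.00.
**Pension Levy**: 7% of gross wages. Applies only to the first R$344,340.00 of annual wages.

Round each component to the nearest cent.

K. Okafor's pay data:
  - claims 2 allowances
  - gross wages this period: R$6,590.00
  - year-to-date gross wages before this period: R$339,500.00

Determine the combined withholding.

R$1,756.05

Canton Income Tax: taxable = R$6,590.00 − 2×R$150.00 = R$6,290.00
  R$485.00 + 27.5% × (R$6,290.00 − R$2,900.00) = R$485.00 + 27.5% × R$3,390.00 = R$1,417.25
Pension Levy: cap R$344,340.00 − YTD R$339,500.00 = R$4,840.00 subject; 7% × R$4,840.00 = R$338.80
Total: R$1,417.25 + R$338.80 = R$1,756.05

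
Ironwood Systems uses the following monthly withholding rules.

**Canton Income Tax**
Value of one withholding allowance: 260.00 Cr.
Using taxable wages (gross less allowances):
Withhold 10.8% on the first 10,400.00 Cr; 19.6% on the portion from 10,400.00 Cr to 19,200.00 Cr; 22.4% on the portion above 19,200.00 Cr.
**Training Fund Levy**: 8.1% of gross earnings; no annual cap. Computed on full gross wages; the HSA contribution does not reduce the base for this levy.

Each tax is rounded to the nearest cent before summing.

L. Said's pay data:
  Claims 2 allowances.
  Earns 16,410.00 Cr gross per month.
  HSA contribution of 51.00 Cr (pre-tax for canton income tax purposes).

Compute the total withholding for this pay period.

3,518.45 Cr

Canton Income Tax: taxable = 16,410.00 Cr − 51.00 Cr − 2×260.00 Cr = 15,839.00 Cr
  1,123.20 Cr + 19.6% × (15,839.00 Cr − 10,400.00 Cr) = 1,123.20 Cr + 19.6% × 5,439.00 Cr = 2,189.24 Cr
Training Fund Levy: 8.1% × 16,410.00 Cr = 1,329.21 Cr
Total: 2,189.24 Cr + 1,329.21 Cr = 3,518.45 Cr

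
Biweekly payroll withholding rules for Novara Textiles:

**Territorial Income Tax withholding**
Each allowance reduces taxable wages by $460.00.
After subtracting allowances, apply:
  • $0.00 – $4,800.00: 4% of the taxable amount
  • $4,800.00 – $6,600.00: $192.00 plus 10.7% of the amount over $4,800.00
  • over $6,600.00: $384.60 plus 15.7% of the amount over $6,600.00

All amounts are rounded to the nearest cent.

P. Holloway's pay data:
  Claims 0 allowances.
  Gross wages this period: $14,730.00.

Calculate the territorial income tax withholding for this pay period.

Territorial Income Tax: taxable = $14,730.00
  $384.60 + 15.7% × ($14,730.00 − $6,600.00) = $384.60 + 15.7% × $8,130.00 = $1,661.01

$1,661.01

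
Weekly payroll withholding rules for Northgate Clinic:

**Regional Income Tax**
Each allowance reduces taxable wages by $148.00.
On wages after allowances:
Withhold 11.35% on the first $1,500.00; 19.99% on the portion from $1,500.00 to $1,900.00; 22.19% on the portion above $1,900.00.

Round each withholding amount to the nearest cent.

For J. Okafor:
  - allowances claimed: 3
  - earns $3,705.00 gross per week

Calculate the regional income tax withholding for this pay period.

$552.22

Regional Income Tax: taxable = $3,705.00 − 3×$148.00 = $3,261.00
  $250.21 + 22.19% × ($3,261.00 − $1,900.00) = $250.21 + 22.19% × $1,361.00 = $552.22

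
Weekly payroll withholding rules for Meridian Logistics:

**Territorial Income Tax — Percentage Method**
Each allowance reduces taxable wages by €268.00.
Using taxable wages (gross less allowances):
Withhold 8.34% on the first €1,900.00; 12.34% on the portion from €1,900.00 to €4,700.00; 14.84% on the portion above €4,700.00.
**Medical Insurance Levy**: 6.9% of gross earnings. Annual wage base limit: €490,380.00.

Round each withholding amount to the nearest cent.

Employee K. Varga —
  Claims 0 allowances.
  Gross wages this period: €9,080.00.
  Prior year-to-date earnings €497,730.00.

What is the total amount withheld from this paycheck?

€1,153.97

Territorial Income Tax: taxable = €9,080.00
  €503.98 + 14.84% × (€9,080.00 − €4,700.00) = €503.98 + 14.84% × €4,380.00 = €1,153.97
Medical Insurance Levy: YTD €497,730.00 ≥ cap €490,380.00 → €0.00
Total: €1,153.97 + €0.00 = €1,153.97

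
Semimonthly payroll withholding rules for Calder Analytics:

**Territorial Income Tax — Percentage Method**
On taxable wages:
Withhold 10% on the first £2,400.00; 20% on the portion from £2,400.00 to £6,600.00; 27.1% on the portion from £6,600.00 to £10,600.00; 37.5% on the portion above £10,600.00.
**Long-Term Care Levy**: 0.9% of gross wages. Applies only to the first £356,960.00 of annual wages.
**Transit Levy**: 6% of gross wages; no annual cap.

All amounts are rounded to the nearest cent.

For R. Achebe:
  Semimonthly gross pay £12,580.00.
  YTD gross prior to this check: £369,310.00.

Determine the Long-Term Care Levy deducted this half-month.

Long-Term Care Levy: YTD £369,310.00 ≥ cap £356,960.00 → £0.00

£0.00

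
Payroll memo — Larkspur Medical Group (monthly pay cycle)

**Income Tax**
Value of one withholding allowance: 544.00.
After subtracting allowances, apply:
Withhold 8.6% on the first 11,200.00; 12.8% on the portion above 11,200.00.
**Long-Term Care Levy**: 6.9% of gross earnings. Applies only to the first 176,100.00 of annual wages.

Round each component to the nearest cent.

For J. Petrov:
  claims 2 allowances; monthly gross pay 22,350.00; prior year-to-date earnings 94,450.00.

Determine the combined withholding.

Income Tax: taxable = 22,350.00 − 2×544.00 = 21,262.00
  963.20 + 12.8% × (21,262.00 − 11,200.00) = 963.20 + 12.8% × 10,062.00 = 2,251.14
Long-Term Care Levy: 6.9% × 22,350.00 = 1,542.15
Total: 2,251.14 + 1,542.15 = 3,793.29

3,793.29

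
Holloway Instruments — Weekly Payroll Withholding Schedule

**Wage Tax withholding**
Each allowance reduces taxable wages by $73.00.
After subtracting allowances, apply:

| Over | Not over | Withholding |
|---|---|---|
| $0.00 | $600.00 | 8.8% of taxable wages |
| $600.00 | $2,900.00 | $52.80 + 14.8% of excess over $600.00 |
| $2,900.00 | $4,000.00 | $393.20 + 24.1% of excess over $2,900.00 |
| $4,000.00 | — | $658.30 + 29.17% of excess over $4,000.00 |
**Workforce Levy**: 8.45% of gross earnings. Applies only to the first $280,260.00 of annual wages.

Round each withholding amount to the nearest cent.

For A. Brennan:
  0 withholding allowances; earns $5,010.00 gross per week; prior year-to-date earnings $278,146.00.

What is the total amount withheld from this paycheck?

Wage Tax: taxable = $5,010.00
  $658.30 + 29.17% × ($5,010.00 − $4,000.00) = $658.30 + 29.17% × $1,010.00 = $952.92
Workforce Levy: cap $280,260.00 − YTD $278,146.00 = $2,114.00 subject; 8.45% × $2,114.00 = $178.63
Total: $952.92 + $178.63 = $1,131.55

$1,131.55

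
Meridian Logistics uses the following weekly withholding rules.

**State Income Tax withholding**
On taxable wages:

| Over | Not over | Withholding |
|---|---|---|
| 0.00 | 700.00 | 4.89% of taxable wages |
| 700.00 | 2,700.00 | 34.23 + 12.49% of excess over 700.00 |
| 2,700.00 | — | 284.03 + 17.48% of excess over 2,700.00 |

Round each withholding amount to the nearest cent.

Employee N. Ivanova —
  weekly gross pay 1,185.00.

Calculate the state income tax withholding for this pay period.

State Income Tax: taxable = 1,185.00
  34.23 + 12.49% × (1,185.00 − 700.00) = 34.23 + 12.49% × 485.00 = 94.81

94.81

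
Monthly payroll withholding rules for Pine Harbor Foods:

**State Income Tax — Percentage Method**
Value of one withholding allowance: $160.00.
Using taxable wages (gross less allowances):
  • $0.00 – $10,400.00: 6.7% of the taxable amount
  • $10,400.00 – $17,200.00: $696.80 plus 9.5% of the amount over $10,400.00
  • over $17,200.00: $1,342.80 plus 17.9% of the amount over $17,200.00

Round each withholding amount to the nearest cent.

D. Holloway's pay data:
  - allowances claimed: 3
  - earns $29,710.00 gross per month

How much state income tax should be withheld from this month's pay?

State Income Tax: taxable = $29,710.00 − 3×$160.00 = $29,230.00
  $1,342.80 + 17.9% × ($29,230.00 − $17,200.00) = $1,342.80 + 17.9% × $12,030.00 = $3,496.17

$3,496.17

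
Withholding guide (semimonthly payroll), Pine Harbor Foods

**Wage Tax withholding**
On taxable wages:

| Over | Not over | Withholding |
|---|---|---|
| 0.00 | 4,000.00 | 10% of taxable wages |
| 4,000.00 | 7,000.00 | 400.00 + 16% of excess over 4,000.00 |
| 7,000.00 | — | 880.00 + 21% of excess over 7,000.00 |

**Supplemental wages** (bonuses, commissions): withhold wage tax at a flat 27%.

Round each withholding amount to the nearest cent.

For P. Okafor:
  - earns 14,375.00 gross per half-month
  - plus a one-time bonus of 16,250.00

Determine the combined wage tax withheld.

Wage Tax: taxable = 14,375.00
  880.00 + 21% × (14,375.00 − 7,000.00) = 880.00 + 21% × 7,375.00 = 2,428.75
Supplemental (27% flat on bonus): 27% × 16,250.00 = 4,387.50
Total wage tax: 2,428.75 + 4,387.50 = 6,816.25

6,816.25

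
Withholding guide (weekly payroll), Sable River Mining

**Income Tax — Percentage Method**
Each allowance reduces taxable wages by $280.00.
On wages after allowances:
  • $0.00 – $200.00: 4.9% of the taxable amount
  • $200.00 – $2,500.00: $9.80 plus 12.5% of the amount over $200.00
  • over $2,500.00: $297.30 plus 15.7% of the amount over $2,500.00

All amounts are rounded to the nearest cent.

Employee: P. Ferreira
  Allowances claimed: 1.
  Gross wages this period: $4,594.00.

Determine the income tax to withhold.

Income Tax: taxable = $4,594.00 − 1×$280.00 = $4,314.00
  $297.30 + 15.7% × ($4,314.00 − $2,500.00) = $297.30 + 15.7% × $1,814.00 = $582.10

$582.10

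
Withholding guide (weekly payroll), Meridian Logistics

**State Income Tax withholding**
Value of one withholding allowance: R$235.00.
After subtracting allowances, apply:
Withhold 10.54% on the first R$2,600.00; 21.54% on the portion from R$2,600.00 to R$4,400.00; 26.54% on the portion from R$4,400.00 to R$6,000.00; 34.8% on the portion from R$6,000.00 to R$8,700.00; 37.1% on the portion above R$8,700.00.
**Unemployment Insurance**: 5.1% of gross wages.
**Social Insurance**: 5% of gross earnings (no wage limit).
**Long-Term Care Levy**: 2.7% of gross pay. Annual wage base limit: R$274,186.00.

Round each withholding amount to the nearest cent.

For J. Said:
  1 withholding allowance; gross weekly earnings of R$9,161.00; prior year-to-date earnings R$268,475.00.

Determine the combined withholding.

R$3,189.31

State Income Tax: taxable = R$9,161.00 − 1×R$235.00 = R$8,926.00
  R$2,026.00 + 37.1% × (R$8,926.00 − R$8,700.00) = R$2,026.00 + 37.1% × R$226.00 = R$2,109.85
Unemployment Insurance: 5.1% × R$9,161.00 = R$467.21
Social Insurance: 5% × R$9,161.00 = R$458.05
Long-Term Care Levy: cap R$274,186.00 − YTD R$268,475.00 = R$5,711.00 subject; 2.7% × R$5,711.00 = R$154.20
Total: R$2,109.85 + R$467.21 + R$458.05 + R$154.20 = R$3,189.31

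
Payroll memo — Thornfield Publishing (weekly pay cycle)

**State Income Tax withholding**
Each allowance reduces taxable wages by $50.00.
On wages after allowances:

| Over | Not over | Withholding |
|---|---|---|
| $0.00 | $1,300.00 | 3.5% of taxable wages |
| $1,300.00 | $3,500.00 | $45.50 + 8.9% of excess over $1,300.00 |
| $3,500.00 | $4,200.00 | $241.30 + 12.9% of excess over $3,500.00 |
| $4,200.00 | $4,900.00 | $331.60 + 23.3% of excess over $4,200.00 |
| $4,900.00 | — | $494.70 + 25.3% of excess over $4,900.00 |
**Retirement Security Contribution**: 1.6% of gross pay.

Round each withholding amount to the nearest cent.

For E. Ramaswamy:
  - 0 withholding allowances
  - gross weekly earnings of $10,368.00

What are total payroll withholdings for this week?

$2,043.99

State Income Tax: taxable = $10,368.00
  $494.70 + 25.3% × ($10,368.00 − $4,900.00) = $494.70 + 25.3% × $5,468.00 = $1,878.10
Retirement Security Contribution: 1.6% × $10,368.00 = $165.89
Total: $1,878.10 + $165.89 = $2,043.99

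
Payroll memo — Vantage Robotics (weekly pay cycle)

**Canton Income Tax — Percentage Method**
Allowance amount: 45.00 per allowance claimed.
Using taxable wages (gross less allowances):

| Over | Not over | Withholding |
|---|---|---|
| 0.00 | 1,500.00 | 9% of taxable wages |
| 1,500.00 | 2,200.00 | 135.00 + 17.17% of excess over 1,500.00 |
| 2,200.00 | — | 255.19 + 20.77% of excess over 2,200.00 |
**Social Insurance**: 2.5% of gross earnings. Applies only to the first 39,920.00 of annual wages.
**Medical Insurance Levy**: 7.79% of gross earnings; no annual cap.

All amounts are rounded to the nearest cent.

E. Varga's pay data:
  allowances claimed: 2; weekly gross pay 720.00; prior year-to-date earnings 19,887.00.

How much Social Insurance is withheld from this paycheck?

Social Insurance: 2.5% × 720.00 = 18.00

18.00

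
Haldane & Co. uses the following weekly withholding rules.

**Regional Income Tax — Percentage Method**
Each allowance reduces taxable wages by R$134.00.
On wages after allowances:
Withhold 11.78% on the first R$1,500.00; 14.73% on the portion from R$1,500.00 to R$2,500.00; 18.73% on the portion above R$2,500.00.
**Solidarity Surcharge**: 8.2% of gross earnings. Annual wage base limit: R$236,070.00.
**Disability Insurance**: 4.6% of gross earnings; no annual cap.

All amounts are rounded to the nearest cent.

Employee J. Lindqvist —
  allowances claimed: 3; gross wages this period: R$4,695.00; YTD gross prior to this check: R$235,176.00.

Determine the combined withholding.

R$949.11

Regional Income Tax: taxable = R$4,695.00 − 3×R$134.00 = R$4,293.00
  R$324.00 + 18.73% × (R$4,293.00 − R$2,500.00) = R$324.00 + 18.73% × R$1,793.00 = R$659.83
Solidarity Surcharge: cap R$236,070.00 − YTD R$235,176.00 = R$894.00 subject; 8.2% × R$894.00 = R$73.31
Disability Insurance: 4.6% × R$4,695.00 = R$215.97
Total: R$659.83 + R$73.31 + R$215.97 = R$949.11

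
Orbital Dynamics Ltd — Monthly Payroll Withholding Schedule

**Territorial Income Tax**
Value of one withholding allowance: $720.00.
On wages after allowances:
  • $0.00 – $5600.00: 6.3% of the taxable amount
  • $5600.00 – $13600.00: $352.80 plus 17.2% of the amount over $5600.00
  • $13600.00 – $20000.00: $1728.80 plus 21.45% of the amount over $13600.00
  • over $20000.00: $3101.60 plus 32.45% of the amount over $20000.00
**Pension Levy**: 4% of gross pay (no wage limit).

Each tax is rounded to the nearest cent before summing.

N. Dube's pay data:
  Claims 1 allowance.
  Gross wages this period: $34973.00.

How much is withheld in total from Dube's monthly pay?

$9125.62

Territorial Income Tax: taxable = $34973.00 − 1×$720.00 = $34253.00
  $3101.60 + 32.45% × ($34253.00 − $20000.00) = $3101.60 + 32.45% × $14253.00 = $7726.70
Pension Levy: 4% × $34973.00 = $1398.92
Total: $7726.70 + $1398.92 = $9125.62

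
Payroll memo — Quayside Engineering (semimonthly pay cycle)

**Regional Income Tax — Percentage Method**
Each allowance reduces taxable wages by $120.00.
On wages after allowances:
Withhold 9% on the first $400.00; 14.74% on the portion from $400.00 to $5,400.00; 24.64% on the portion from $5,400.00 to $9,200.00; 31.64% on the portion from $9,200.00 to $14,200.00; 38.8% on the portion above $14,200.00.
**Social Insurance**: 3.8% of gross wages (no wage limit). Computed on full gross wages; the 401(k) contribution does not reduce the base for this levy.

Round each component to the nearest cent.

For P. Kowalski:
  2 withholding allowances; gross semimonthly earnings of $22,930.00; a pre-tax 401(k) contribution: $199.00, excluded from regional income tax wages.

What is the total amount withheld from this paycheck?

Regional Income Tax: taxable = $22,930.00 − $199.00 − 2×$120.00 = $22,491.00
  $3,291.32 + 38.8% × ($22,491.00 − $14,200.00) = $3,291.32 + 38.8% × $8,291.00 = $6,508.23
Social Insurance: 3.8% × $22,930.00 = $871.34
Total: $6,508.23 + $871.34 = $7,379.57

$7,379.57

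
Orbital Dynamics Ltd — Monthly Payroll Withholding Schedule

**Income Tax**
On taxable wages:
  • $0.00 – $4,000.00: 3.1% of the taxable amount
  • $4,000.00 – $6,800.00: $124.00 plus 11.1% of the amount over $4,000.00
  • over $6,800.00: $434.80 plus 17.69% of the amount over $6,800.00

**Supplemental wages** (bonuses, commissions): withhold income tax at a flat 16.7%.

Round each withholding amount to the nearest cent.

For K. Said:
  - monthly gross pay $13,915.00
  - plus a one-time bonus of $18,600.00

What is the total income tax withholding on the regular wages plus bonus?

Income Tax: taxable = $13,915.00
  $434.80 + 17.69% × ($13,915.00 − $6,800.00) = $434.80 + 17.69% × $7,115.00 = $1,693.44
Supplemental (16.7% flat on bonus): 16.7% × $18,600.00 = $3,106.20
Total income tax: $1,693.44 + $3,106.20 = $4,799.64

$4,799.64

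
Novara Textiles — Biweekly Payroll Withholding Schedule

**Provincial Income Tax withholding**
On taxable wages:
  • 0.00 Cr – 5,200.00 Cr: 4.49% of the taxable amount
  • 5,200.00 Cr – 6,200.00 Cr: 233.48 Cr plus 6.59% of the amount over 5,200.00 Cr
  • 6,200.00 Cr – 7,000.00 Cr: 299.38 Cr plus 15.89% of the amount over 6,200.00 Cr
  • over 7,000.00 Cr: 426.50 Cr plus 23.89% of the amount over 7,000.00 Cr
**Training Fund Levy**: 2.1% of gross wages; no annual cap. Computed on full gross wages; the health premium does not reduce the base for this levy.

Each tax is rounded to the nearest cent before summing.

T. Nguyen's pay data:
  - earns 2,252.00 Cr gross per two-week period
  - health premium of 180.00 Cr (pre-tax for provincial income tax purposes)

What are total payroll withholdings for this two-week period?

140.32 Cr

Provincial Income Tax: taxable = 2,252.00 Cr − 180.00 Cr = 2,072.00 Cr
  4.49% × 2,072.00 Cr = 93.03 Cr
Training Fund Levy: 2.1% × 2,252.00 Cr = 47.29 Cr
Total: 93.03 Cr + 47.29 Cr = 140.32 Cr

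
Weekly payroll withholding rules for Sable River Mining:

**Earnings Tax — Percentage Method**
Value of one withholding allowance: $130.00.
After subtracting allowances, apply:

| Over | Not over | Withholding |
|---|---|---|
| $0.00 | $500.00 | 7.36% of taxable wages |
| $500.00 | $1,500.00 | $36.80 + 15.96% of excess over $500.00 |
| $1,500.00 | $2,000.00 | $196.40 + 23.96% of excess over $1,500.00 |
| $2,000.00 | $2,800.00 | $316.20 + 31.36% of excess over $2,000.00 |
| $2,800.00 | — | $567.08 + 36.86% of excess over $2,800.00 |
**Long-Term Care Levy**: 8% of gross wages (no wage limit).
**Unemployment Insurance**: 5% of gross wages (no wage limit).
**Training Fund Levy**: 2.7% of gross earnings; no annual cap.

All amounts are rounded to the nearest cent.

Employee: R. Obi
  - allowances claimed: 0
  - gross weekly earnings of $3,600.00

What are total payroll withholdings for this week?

Earnings Tax: taxable = $3,600.00
  $567.08 + 36.86% × ($3,600.00 − $2,800.00) = $567.08 + 36.86% × $800.00 = $861.96
Long-Term Care Levy: 8% × $3,600.00 = $288.00
Unemployment Insurance: 5% × $3,600.00 = $180.00
Training Fund Levy: 2.7% × $3,600.00 = $97.20
Total: $861.96 + $288.00 + $180.00 + $97.20 = $1,427.16

$1,427.16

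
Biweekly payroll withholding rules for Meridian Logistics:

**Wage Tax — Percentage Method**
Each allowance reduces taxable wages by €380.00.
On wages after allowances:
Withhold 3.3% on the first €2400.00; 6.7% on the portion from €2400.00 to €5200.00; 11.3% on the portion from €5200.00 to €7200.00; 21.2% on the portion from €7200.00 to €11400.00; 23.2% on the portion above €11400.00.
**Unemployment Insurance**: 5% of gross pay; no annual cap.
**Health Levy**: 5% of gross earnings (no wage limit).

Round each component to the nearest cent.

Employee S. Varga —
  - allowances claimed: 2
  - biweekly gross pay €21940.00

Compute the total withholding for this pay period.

Wage Tax: taxable = €21940.00 − 2×€380.00 = €21180.00
  €1383.20 + 23.2% × (€21180.00 − €11400.00) = €1383.20 + 23.2% × €9780.00 = €3652.16
Unemployment Insurance: 5% × €21940.00 = €1097.00
Health Levy: 5% × €21940.00 = €1097.00
Total: €3652.16 + €1097.00 + €1097.00 = €5846.16

€5846.16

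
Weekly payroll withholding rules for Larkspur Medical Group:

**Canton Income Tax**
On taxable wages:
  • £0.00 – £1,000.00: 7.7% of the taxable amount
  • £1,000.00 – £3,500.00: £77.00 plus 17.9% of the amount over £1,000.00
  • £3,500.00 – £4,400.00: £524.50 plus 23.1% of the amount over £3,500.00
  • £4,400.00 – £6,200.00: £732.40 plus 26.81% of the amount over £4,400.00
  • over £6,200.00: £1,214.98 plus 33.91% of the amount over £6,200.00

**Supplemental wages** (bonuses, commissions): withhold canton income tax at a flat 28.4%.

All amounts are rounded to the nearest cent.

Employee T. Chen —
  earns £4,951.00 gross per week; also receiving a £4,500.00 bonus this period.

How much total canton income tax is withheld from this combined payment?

£2,158.12

Canton Income Tax: taxable = £4,951.00
  £732.40 + 26.81% × (£4,951.00 − £4,400.00) = £732.40 + 26.81% × £551.00 = £880.12
Supplemental (28.4% flat on bonus): 28.4% × £4,500.00 = £1,278.00
Total canton income tax: £880.12 + £1,278.00 = £2,158.12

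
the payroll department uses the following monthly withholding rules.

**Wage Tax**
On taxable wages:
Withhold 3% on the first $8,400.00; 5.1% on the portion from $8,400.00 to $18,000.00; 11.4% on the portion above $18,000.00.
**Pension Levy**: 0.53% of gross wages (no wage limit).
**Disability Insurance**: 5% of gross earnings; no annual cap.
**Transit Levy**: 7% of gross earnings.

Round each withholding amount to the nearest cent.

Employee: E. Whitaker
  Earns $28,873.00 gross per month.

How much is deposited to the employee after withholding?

$23,274.09

Wage Tax: taxable = $28,873.00
  $741.60 + 11.4% × ($28,873.00 − $18,000.00) = $741.60 + 11.4% × $10,873.00 = $1,981.12
Pension Levy: 0.53% × $28,873.00 = $153.03
Disability Insurance: 5% × $28,873.00 = $1,443.65
Transit Levy: 7% × $28,873.00 = $2,021.11
Total withheld: $1,981.12 + $153.03 + $1,443.65 + $2,021.11 = $5,598.91
Net pay: $28,873.00 − $5,598.91 = $23,274.09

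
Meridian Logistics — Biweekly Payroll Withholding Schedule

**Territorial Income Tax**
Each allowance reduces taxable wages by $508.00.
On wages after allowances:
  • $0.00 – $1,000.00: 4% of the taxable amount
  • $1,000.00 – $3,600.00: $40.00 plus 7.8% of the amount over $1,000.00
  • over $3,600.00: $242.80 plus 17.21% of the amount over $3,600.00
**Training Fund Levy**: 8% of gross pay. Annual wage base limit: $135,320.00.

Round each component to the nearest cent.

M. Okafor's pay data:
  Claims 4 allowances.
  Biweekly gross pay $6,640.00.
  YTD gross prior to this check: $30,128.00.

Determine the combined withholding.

Territorial Income Tax: taxable = $6,640.00 − 4×$508.00 = $4,608.00
  $242.80 + 17.21% × ($4,608.00 − $3,600.00) = $242.80 + 17.21% × $1,008.00 = $416.28
Training Fund Levy: 8% × $6,640.00 = $531.20
Total: $416.28 + $531.20 = $947.48

$947.48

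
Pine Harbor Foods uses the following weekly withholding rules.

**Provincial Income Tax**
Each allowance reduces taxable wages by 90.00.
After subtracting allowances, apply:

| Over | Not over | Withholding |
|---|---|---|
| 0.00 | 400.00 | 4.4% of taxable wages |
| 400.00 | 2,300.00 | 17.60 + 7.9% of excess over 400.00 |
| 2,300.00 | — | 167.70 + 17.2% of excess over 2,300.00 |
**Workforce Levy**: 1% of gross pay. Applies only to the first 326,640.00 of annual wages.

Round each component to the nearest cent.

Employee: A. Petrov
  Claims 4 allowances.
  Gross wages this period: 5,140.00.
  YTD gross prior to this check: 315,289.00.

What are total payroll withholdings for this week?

645.66

Provincial Income Tax: taxable = 5,140.00 − 4×90.00 = 4,780.00
  167.70 + 17.2% × (4,780.00 − 2,300.00) = 167.70 + 17.2% × 2,480.00 = 594.26
Workforce Levy: 1% × 5,140.00 = 51.40
Total: 594.26 + 51.40 = 645.66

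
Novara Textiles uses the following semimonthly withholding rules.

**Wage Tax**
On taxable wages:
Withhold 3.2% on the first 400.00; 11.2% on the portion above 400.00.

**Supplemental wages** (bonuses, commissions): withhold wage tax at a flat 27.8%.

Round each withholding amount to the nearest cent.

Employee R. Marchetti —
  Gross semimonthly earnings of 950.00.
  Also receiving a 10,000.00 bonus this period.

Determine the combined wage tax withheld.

Wage Tax: taxable = 950.00
  12.80 + 11.2% × (950.00 − 400.00) = 12.80 + 11.2% × 550.00 = 74.40
Supplemental (27.8% flat on bonus): 27.8% × 10,000.00 = 2,780.00
Total wage tax: 74.40 + 2,780.00 = 2,854.40

2,854.40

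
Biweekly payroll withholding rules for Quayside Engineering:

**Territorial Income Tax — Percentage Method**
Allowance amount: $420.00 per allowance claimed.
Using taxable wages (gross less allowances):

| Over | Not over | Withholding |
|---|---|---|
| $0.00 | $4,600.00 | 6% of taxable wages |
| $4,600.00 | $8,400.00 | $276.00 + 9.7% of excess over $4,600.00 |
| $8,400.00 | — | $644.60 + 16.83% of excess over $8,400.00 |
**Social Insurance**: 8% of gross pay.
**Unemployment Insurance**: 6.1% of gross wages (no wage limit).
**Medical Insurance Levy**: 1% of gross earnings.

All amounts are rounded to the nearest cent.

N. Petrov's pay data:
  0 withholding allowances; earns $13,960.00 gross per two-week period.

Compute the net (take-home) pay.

Territorial Income Tax: taxable = $13,960.00
  $644.60 + 16.83% × ($13,960.00 − $8,400.00) = $644.60 + 16.83% × $5,560.00 = $1,580.35
Social Insurance: 8% × $13,960.00 = $1,116.80
Unemployment Insurance: 6.1% × $13,960.00 = $851.56
Medical Insurance Levy: 1% × $13,960.00 = $139.60
Total withheld: $1,580.35 + $1,116.80 + $851.56 + $139.60 = $3,688.31
Net pay: $13,960.00 − $3,688.31 = $10,271.69

$10,271.69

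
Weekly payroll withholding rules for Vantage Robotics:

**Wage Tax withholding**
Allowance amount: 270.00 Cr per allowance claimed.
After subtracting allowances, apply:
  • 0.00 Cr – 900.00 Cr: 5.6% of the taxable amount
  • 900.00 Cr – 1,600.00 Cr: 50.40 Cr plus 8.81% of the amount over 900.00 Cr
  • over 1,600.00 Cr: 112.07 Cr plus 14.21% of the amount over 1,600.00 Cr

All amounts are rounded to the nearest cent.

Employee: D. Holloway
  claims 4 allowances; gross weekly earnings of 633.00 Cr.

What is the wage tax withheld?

0.00 Cr

Wage Tax: taxable = 633.00 Cr − 4×270.00 Cr = -447.00 Cr
  Taxable ≤ 0 → 0.00 Cr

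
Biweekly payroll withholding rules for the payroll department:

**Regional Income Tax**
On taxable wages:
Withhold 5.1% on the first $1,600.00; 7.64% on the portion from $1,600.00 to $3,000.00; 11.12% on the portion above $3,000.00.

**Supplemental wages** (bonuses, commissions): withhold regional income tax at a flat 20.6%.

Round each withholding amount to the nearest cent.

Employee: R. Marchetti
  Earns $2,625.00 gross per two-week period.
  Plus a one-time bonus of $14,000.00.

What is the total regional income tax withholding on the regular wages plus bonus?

Regional Income Tax: taxable = $2,625.00
  $81.60 + 7.64% × ($2,625.00 − $1,600.00) = $81.60 + 7.64% × $1,025.00 = $159.91
Supplemental (20.6% flat on bonus): 20.6% × $14,000.00 = $2,884.00
Total regional income tax: $159.91 + $2,884.00 = $3,043.91

$3,043.91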